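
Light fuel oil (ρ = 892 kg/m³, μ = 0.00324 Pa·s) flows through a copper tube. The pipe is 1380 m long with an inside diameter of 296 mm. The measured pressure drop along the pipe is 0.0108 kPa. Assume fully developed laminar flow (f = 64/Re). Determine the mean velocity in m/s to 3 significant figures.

For laminar flow, f = 64/Re with Re = ρVD/μ, so Darcy-Weisbach reduces to ΔP = 32μLV/D². Solving for V: V = ΔP·D²/(32μL) = 10.8·(0.296)²/(32·0.00324·1380) = 0.006614 m/s.
Check: Re = ρVD/μ = 892·0.006614·0.296/0.00324 = 538.9 < 2300, so the laminar assumption holds.

V ≈ 0.00661 m/s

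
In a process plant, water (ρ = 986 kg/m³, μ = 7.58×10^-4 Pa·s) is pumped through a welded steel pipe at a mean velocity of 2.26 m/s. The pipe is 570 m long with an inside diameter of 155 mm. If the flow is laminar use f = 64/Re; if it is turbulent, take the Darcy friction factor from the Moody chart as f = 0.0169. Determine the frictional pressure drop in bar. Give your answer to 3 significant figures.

ΔP ≈ 1.56 bar

Reynolds number Re = ρVD/μ = 986 · 2.26 · 0.155 / 0.000758 = 4.557e+05.
Re > 4000 → turbulent; use the Moody-chart value f = 0.0169.
Darcy-Weisbach: ΔP = f(L/D)(ρV²/2) = 0.0169·(570/0.155)·(986·2.26²/2) = 0.0169·3677·2518 = 1.565e+05 Pa.
ΔP = 1.565e+05 Pa = 1.56 bar.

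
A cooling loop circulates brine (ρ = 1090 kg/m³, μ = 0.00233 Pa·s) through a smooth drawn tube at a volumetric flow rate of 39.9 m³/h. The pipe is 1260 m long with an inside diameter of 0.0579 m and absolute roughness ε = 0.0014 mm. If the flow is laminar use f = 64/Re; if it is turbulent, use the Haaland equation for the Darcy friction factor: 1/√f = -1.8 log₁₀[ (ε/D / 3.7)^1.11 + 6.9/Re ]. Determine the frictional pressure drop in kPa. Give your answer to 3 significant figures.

ΔP ≈ 3670 kPa

Q = 39.9 m³/h = 39.9/3600 = 0.01108 m³/s.
Cross-sectional area A = πD²/4 = π(0.0579)²/4 = 0.002633 m²; mean velocity V = Q/A = 0.01108/0.002633 = 4.209 m/s.
Reynolds number Re = ρVD/μ = 1090 · 4.209 · 0.0579 / 0.00233 = 1.14e+05.
Re > 4000 → turbulent. Relative roughness ε/D = 1.4e-06/0.0579 = 2.42e-05. Haaland: 1/√f = -1.8 log₁₀[(2.42e-05/3.7)^1.11 + 6.9/1.14e+05] = -1.8 log₁₀[1.76e-06 + 6.05e-05] = 7.57, so f = 0.01745.
Darcy-Weisbach: ΔP = f(L/D)(ρV²/2) = 0.01745·(1260/0.0579)·(1090·4.209²/2) = 0.01745·2.176e+04·9657 = 3.667e+06 Pa.
ΔP = 3.667e+06 Pa = 3670 kPa.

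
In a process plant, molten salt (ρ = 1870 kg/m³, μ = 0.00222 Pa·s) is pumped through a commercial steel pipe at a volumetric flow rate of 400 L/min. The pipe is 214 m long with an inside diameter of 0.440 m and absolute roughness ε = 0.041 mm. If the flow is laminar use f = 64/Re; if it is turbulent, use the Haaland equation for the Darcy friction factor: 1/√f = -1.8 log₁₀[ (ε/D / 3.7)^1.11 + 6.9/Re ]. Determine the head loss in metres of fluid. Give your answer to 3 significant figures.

h_f ≈ 0.00130 m

Q = 400 L/min = 400/60000 = 0.006667 m³/s.
Cross-sectional area A = πD²/4 = π(0.44)²/4 = 0.1521 m²; mean velocity V = Q/A = 0.006667/0.1521 = 0.04384 m/s.
Reynolds number Re = ρVD/μ = 1870 · 0.04384 · 0.44 / 0.00222 = 1.625e+04.
Re > 4000 → turbulent. Relative roughness ε/D = 4.1e-05/0.44 = 9.32e-05. Haaland: 1/√f = -1.8 log₁₀[(9.32e-05/3.7)^1.11 + 6.9/1.625e+04] = -1.8 log₁₀[7.86e-06 + 0.000425] = 6.055, so f = 0.02727.
Darcy-Weisbach: ΔP = f(L/D)(ρV²/2) = 0.02727·(214/0.44)·(1870·0.04384²/2) = 0.02727·486.4·1.797 = 23.84 Pa.
Head loss h_f = ΔP/(ρg) = 23.84/(1870·9.81) = 0.00130 m.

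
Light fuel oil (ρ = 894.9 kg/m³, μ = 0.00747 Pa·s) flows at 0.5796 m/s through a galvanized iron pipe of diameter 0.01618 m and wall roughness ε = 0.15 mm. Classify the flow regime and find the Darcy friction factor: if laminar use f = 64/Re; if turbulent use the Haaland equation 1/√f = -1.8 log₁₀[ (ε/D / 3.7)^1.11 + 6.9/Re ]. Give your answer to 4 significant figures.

f ≈ 0.05697

Re = ρVD/μ = 894.9·0.5796·0.01618/0.00747 = 1123.
Re < 2300 → laminar, so f = 64/Re = 0.05697 (roughness is irrelevant in laminar flow).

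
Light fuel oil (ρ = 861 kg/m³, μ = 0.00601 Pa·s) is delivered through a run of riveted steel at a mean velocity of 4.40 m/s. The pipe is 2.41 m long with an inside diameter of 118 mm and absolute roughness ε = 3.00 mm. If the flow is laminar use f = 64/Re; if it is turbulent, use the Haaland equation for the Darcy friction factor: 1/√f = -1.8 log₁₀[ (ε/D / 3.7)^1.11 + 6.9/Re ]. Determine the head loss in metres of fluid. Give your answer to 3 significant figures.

h_f ≈ 1.09 m

Reynolds number Re = ρVD/μ = 861 · 4.4 · 0.118 / 0.00601 = 7.438e+04.
Re > 4000 → turbulent. Relative roughness ε/D = 0.003/0.118 = 0.0254. Haaland: 1/√f = -1.8 log₁₀[(0.0254/3.7)^1.11 + 6.9/7.438e+04] = -1.8 log₁₀[0.00397 + 9.28e-05] = 4.304, so f = 0.05399.
Darcy-Weisbach: ΔP = f(L/D)(ρV²/2) = 0.05399·(2.41/0.118)·(861·4.4²/2) = 0.05399·20.42·8334 = 9191 Pa.
Head loss h_f = ΔP/(ρg) = 9191/(861·9.81) = 1.09 m.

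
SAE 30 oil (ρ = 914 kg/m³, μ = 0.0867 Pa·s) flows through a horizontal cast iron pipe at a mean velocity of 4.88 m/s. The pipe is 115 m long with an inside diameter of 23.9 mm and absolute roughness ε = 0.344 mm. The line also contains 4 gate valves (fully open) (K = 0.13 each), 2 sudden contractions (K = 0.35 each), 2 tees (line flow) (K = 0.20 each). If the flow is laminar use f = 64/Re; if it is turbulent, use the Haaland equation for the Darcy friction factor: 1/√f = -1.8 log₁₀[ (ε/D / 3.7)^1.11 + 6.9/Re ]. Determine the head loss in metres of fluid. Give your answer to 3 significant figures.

h_f ≈ 306 m

Reynolds number Re = ρVD/μ = 914 · 4.88 · 0.0239 / 0.0867 = 1230.
Re < 2300 → laminar flow, so f = 64/Re = 64/1230 = 0.05205 (the turbulent correlation is not needed).
Total minor-loss coefficient ΣK = 4·0.13 + 2·0.35 + 2·0.2 = 1.62.
ΔP = [f·L/D + ΣK]·(ρV²/2) = [0.05205·115/0.0239 + 1.62]·(914·4.88²/2) = [250.5 + 1.62]·1.088e+04 = 2.743e+06 Pa.
Head loss h_f = ΔP/(ρg) = 2.743e+06/(914·9.81) = 306 m.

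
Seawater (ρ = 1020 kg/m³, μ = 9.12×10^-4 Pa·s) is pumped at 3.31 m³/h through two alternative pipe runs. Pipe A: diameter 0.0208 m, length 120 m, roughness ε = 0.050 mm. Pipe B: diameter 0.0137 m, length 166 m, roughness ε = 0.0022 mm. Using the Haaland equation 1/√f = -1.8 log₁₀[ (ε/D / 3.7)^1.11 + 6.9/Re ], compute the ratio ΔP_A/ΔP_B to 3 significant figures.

ΔP_A/ΔP_B ≈ 0.128

Pipe A: V = Q/A = 0.0009194/0.0003398 = 2.706 m/s; Re = 6.295e+04; ε/D = 0.0024; Haaland → f = 0.02672; ΔP_A = f(L/D)(ρV²/2) = 5.757e+05 Pa.
Pipe B: V = Q/A = 0.0009194/0.0001474 = 6.237 m/s; Re = 9.557e+04; ε/D = 0.000161; Haaland → f = 0.0187; ΔP_B = f(L/D)(ρV²/2) = 4.496e+06 Pa.
ΔP_A/ΔP_B = 5.757e+05/4.496e+06 = 0.128.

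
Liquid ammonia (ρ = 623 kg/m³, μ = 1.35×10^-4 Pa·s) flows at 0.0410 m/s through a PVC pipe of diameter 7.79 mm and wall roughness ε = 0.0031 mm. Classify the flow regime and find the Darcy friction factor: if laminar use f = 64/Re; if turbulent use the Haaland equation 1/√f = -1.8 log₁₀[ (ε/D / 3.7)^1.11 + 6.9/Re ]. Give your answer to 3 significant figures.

Re = ρVD/μ = 623·0.041·0.00779/0.000135 = 1474.
Re < 2300 → laminar, so f = 64/Re = 0.04342 (roughness is irrelevant in laminar flow).

f ≈ 0.0434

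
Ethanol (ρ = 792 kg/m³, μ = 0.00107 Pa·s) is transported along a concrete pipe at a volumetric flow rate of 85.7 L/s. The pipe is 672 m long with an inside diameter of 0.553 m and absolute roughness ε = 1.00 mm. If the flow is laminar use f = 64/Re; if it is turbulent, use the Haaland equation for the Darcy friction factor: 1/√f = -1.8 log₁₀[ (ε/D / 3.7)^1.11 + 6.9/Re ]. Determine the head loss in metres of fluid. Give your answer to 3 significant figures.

h_f ≈ 0.189 m

Q = 85.7 L/s = 85.7/1000 = 0.0857 m³/s.
Cross-sectional area A = πD²/4 = π(0.553)²/4 = 0.2402 m²; mean velocity V = Q/A = 0.0857/0.2402 = 0.3568 m/s.
Reynolds number Re = ρVD/μ = 792 · 0.3568 · 0.553 / 0.00107 = 1.461e+05.
Re > 4000 → turbulent. Relative roughness ε/D = 0.001/0.553 = 0.00181. Haaland: 1/√f = -1.8 log₁₀[(0.00181/3.7)^1.11 + 6.9/1.461e+05] = -1.8 log₁₀[0.000211 + 4.72e-05] = 6.457, so f = 0.02398.
Darcy-Weisbach: ΔP = f(L/D)(ρV²/2) = 0.02398·(672/0.553)·(792·0.3568²/2) = 0.02398·1215·50.42 = 1469 Pa.
Head loss h_f = ΔP/(ρg) = 1469/(792·9.81) = 0.189 m.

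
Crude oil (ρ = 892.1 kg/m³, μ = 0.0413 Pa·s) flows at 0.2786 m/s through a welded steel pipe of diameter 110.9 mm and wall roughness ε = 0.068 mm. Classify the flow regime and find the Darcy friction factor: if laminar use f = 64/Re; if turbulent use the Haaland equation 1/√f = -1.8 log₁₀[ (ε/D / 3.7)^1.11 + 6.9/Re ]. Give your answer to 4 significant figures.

Re = ρVD/μ = 892.1·0.2786·0.1109/0.0413 = 667.4.
Re < 2300 → laminar, so f = 64/Re = 0.0959 (roughness is irrelevant in laminar flow).

f ≈ 0.09590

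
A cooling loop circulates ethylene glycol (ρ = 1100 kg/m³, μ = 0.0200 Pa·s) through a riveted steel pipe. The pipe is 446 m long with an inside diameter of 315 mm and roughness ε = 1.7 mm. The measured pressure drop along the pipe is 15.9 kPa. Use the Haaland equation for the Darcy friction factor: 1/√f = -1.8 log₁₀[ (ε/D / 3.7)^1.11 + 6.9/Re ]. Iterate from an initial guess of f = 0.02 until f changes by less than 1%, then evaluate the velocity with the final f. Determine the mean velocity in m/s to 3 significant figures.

Rearranging Darcy-Weisbach: V = √(2·ΔP·D/(f·L·ρ)). With ε/D = 0.0017/0.315 = 0.0054, iterate starting from f = 0.02:
  f = 0.02 → V = √(2·1.59e+04·0.315/(0.02·446·1100)) = 1.01 m/s; Re = ρVD/μ = 1.751e+04; f → 0.03531
  f = 0.03531 → V = 0.7604 m/s; Re = 1.317e+04; f → 0.03649
  f = 0.03649 → V = 0.748 m/s; Re = 1.296e+04; f → 0.03656
Converged (Δf/f < 1%). With the final f = 0.03656: V = √(2·1.59e+04·0.315/(0.03656·446·1100)) = 0.7473 m/s.

V ≈ 0.747 m/s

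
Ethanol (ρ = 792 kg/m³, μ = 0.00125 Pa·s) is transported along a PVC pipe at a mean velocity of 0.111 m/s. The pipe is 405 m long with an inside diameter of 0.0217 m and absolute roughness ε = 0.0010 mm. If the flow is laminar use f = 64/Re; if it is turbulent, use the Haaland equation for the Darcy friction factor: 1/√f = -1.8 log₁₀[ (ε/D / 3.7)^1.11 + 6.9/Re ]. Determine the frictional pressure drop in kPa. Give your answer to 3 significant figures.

Reynolds number Re = ρVD/μ = 792 · 0.111 · 0.0217 / 0.00125 = 1526.
Re < 2300 → laminar flow, so f = 64/Re = 64/1526 = 0.04194 (the turbulent correlation is not needed).
Darcy-Weisbach: ΔP = f(L/D)(ρV²/2) = 0.04194·(405/0.0217)·(792·0.111²/2) = 0.04194·1.866e+04·4.879 = 3819 Pa.
ΔP = 3819 Pa = 3.82 kPa.

ΔP ≈ 3.82 kPa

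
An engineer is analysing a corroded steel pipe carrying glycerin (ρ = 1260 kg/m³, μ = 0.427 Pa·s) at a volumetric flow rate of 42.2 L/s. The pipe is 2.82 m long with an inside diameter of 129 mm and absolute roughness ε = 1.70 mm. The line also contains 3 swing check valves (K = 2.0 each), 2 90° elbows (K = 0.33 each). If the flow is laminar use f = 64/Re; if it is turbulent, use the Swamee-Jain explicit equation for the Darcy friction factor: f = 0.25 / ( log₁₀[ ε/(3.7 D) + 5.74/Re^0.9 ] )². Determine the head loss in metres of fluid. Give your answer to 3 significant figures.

h_f ≈ 4.14 m

Q = 42.2 L/s = 42.2/1000 = 0.0422 m³/s.
Cross-sectional area A = πD²/4 = π(0.129)²/4 = 0.01307 m²; mean velocity V = Q/A = 0.0422/0.01307 = 3.229 m/s.
Reynolds number Re = ρVD/μ = 1260 · 3.229 · 0.129 / 0.427 = 1229.
Re < 2300 → laminar flow, so f = 64/Re = 64/1229 = 0.05207 (the turbulent correlation is not needed).
Total minor-loss coefficient ΣK = 3·2 + 2·0.33 = 6.66.
ΔP = [f·L/D + ΣK]·(ρV²/2) = [0.05207·2.82/0.129 + 6.66]·(1260·3.229²/2) = [1.138 + 6.66]·6568 = 5.122e+04 Pa.
Head loss h_f = ΔP/(ρg) = 5.122e+04/(1260·9.81) = 4.14 m.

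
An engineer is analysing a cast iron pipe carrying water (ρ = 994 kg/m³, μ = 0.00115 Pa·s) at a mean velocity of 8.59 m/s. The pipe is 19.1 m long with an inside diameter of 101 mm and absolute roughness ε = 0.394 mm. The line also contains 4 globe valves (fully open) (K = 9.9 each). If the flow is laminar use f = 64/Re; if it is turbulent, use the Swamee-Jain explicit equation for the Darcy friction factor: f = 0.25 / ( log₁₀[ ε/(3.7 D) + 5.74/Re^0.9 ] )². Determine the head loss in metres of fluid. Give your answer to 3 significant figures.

h_f ≈ 169 m

Reynolds number Re = ρVD/μ = 994 · 8.59 · 0.101 / 0.00115 = 7.499e+05.
Re > 4000 → turbulent. Relative roughness ε/D = 0.000394/0.101 = 0.0039. Swamee-Jain: f = 0.25/(log₁₀[0.0039/3.7 + 5.74/7.499e+05^0.9])² = 0.25/(log₁₀[0.00105 + 2.96e-05])² = 0.25/(-2.965)² = 0.02844.
Total minor-loss coefficient ΣK = 4·9.9 = 39.6.
ΔP = [f·L/D + ΣK]·(ρV²/2) = [0.02844·19.1/0.101 + 39.6]·(994·8.59²/2) = [5.378 + 39.6]·3.667e+04 = 1.649e+06 Pa.
Head loss h_f = ΔP/(ρg) = 1.649e+06/(994·9.81) = 169 m.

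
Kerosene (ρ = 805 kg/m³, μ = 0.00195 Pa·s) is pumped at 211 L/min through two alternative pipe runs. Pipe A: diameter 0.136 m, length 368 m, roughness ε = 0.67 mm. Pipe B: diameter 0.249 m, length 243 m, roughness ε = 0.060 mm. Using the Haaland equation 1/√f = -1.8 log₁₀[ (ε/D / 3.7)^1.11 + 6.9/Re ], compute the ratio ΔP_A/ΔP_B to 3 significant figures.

ΔP_A/ΔP_B ≈ 32.9

Pipe A: V = Q/A = 0.003517/0.01453 = 0.2421 m/s; Re = 1.359e+04; ε/D = 0.00493; Haaland → f = 0.03573; ΔP_A = f(L/D)(ρV²/2) = 2280 Pa.
Pipe B: V = Q/A = 0.003517/0.0487 = 0.07222 m/s; Re = 7423; ε/D = 0.000241; Haaland → f = 0.03381; ΔP_B = f(L/D)(ρV²/2) = 69.26 Pa.
ΔP_A/ΔP_B = 2280/69.26 = 32.9.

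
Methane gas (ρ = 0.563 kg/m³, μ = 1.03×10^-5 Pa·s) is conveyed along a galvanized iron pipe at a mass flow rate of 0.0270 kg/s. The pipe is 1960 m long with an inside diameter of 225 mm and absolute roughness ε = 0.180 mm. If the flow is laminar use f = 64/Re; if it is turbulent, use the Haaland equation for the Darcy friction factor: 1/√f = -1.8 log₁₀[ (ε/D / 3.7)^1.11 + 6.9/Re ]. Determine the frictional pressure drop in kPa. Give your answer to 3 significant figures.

ΔP ≈ 0.104 kPa

A = πD²/4 = π(0.225)²/4 = 0.03976 m²; mean velocity V = ṁ/(ρA) = 0.027/(0.563 · 0.03976) = 1.206 m/s.
Reynolds number Re = ρVD/μ = 0.563 · 1.206 · 0.225 / 1.03e-05 = 1.483e+04.
Re > 4000 → turbulent. Relative roughness ε/D = 0.00018/0.225 = 0.0008. Haaland: 1/√f = -1.8 log₁₀[(0.0008/3.7)^1.11 + 6.9/1.483e+04] = -1.8 log₁₀[8.55e-05 + 0.000465] = 5.866, so f = 0.02906.
Darcy-Weisbach: ΔP = f(L/D)(ρV²/2) = 0.02906·(1960/0.225)·(0.563·1.206²/2) = 0.02906·8711·0.4095 = 103.7 Pa.
ΔP = 103.7 Pa = 0.104 kPa.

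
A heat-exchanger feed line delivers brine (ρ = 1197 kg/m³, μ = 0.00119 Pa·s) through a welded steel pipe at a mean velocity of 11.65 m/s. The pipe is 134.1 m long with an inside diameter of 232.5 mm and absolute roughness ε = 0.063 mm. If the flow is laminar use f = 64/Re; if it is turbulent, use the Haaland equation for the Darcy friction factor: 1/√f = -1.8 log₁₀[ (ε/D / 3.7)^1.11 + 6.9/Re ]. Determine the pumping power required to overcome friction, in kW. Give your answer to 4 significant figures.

Reynolds number Re = ρVD/μ = 1197 · 11.65 · 0.2325 / 0.00119 = 2.725e+06.
Re > 4000 → turbulent. Relative roughness ε/D = 6.3e-05/0.2325 = 0.000271. Haaland: 1/√f = -1.8 log₁₀[(0.000271/3.7)^1.11 + 6.9/2.725e+06] = -1.8 log₁₀[2.57e-05 + 2.53e-06] = 8.189, so f = 0.01491.
Darcy-Weisbach: ΔP = f(L/D)(ρV²/2) = 0.01491·(134.1/0.2325)·(1197·11.65²/2) = 0.01491·576.8·8.123e+04 = 6.987e+05 Pa.
Q = V·A = 11.65·0.04246 = 0.4946 m³/s.
Pumping power P = QΔP = 0.4946·6.987e+05 = 345570 W = 345.6 kW.

P ≈ 345.6 kW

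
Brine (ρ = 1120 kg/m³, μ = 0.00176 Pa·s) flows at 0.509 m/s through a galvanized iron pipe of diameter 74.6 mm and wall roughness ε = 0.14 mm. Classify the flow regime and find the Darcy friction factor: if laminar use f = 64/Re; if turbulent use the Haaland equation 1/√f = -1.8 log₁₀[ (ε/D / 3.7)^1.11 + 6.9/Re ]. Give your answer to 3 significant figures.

f ≈ 0.0284

Re = ρVD/μ = 1120·0.509·0.0746/0.00176 = 2.416e+04.
Re > 4000 → turbulent. ε/D = 0.00014/0.0746 = 0.00188; Haaland: 1/√f = -1.8 log₁₀[0.00022 + 0.000286] = 5.933, so f = 0.02841.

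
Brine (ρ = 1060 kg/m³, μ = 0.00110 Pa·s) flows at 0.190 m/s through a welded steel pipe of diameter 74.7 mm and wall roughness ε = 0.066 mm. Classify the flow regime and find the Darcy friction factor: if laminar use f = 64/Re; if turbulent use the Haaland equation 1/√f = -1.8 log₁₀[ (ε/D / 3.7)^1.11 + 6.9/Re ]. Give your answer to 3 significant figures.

f ≈ 0.0297

Re = ρVD/μ = 1060·0.19·0.0747/0.0011 = 1.368e+04.
Re > 4000 → turbulent. ε/D = 6.6e-05/0.0747 = 0.000884; Haaland: 1/√f = -1.8 log₁₀[9.54e-05 + 0.000505] = 5.799, so f = 0.02973.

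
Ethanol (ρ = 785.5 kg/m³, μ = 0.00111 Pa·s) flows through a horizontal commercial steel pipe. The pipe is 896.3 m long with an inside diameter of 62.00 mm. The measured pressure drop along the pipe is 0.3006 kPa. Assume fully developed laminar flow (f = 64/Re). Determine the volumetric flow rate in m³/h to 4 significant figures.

Q ≈ 0.3945 m³/h

For laminar flow, f = 64/Re with Re = ρVD/μ, so Darcy-Weisbach reduces to ΔP = 32μLV/D². Solving for V: V = ΔP·D²/(32μL) = 300.6·(0.062)²/(32·0.00111·896.3) = 0.03629 m/s.
Check: Re = ρVD/μ = 785.5·0.03629·0.062/0.00111 = 1592 < 2300, so the laminar assumption holds.
Q = V·A = 0.03629·(π/4·0.062²) = 0.0001096 m³/s = 0.3945 m³/h.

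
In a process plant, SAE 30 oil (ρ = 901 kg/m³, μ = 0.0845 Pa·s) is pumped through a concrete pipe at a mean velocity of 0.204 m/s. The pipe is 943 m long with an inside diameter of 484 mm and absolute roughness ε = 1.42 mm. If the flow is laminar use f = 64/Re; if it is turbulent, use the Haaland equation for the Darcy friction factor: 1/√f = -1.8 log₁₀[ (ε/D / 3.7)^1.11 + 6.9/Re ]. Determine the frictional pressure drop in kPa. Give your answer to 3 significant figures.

Reynolds number Re = ρVD/μ = 901 · 0.204 · 0.484 / 0.0845 = 1053.
Re < 2300 → laminar flow, so f = 64/Re = 64/1053 = 0.06079 (the turbulent correlation is not needed).
Darcy-Weisbach: ΔP = f(L/D)(ρV²/2) = 0.06079·(943/0.484)·(901·0.204²/2) = 0.06079·1948·18.75 = 2221 Pa.
ΔP = 2221 Pa = 2.22 kPa.

ΔP ≈ 2.22 kPa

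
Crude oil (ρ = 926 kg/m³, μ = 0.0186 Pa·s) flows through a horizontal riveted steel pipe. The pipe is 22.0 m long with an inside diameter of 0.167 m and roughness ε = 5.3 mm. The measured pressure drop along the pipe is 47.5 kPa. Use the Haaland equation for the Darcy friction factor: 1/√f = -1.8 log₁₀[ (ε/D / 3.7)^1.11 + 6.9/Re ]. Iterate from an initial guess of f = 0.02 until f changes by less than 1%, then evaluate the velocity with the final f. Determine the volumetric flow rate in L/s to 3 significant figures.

Rearranging Darcy-Weisbach: V = √(2·ΔP·D/(f·L·ρ)). With ε/D = 0.0053/0.167 = 0.0317, iterate starting from f = 0.02:
  f = 0.02 → V = √(2·4.75e+04·0.167/(0.02·22·926)) = 6.24 m/s; Re = ρVD/μ = 5.188e+04; f → 0.05923
  f = 0.05923 → V = 3.626 m/s; Re = 3.015e+04; f → 0.05964
Converged (Δf/f < 1%). With the final f = 0.05964: V = √(2·4.75e+04·0.167/(0.05964·22·926)) = 3.613 m/s.
Q = V·A = 3.613·(π/4·0.167²) = 0.07915 m³/s = 79.1 L/s.

Q ≈ 79.1 L/s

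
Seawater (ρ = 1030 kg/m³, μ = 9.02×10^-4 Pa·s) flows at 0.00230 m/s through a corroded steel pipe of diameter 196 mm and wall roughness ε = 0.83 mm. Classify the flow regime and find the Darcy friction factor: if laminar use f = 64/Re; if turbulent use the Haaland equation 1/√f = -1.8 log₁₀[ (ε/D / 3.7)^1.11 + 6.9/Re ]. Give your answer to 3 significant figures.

Re = ρVD/μ = 1030·0.0023·0.196/0.000902 = 514.8.
Re < 2300 → laminar, so f = 64/Re = 0.1243 (roughness is irrelevant in laminar flow).

f ≈ 0.124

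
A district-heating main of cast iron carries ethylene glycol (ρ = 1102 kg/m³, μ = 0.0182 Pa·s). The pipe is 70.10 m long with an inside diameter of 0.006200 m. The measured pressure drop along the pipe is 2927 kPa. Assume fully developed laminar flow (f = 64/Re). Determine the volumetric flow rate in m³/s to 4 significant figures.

Q ≈ 8.320×10^-5 m³/s

For laminar flow, f = 64/Re with Re = ρVD/μ, so Darcy-Weisbach reduces to ΔP = 32μLV/D². Solving for V: V = ΔP·D²/(32μL) = 2.927e+06·(0.0062)²/(32·0.0182·70.1) = 2.756 m/s.
Check: Re = ρVD/μ = 1102·2.756·0.0062/0.0182 = 1035 < 2300, so the laminar assumption holds.
Q = V·A = 2.756·(π/4·0.0062²) = 8.32e-05 m³/s = 8.320×10^-5 m³/s.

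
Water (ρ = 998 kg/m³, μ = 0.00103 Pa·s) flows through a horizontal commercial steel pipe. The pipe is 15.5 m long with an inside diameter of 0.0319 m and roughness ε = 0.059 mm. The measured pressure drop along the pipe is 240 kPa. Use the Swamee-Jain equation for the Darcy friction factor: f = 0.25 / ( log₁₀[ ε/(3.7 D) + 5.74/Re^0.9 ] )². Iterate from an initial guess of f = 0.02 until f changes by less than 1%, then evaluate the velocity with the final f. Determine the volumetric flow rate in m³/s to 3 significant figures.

Q ≈ 0.00513 m³/s

Rearranging Darcy-Weisbach: V = √(2·ΔP·D/(f·L·ρ)). With ε/D = 5.9e-05/0.0319 = 0.00185, iterate starting from f = 0.02:
  f = 0.02 → V = √(2·2.4e+05·0.0319/(0.02·15.5·998)) = 7.035 m/s; Re = ρVD/μ = 2.174e+05; f → 0.02398
  f = 0.02398 → V = 6.425 m/s; Re = 1.986e+05; f → 0.02406
Converged (Δf/f < 1%). With the final f = 0.02406: V = √(2·2.4e+05·0.0319/(0.02406·15.5·998)) = 6.414 m/s.
Q = V·A = 6.414·(π/4·0.0319²) = 0.005126 m³/s = 0.00513 m³/s.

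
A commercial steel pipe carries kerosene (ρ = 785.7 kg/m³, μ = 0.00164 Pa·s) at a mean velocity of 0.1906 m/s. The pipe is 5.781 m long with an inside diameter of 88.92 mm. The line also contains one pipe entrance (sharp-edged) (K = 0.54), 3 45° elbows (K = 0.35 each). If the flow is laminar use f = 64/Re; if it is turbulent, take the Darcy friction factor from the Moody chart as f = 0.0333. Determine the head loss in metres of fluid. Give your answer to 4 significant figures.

h_f ≈ 0.006953 m

Reynolds number Re = ρVD/μ = 785.7 · 0.1906 · 0.08892 / 0.00164 = 8120.
Re > 4000 → turbulent; use the Moody-chart value f = 0.0333.
Total minor-loss coefficient ΣK = 1·0.54 + 3·0.35 = 1.59.
ΔP = [f·L/D + ΣK]·(ρV²/2) = [0.0333·5.781/0.08892 + 1.59]·(785.7·0.1906²/2) = [2.165 + 1.59]·14.27 = 53.59 Pa.
Head loss h_f = ΔP/(ρg) = 53.59/(785.7·9.81) = 0.006953 m.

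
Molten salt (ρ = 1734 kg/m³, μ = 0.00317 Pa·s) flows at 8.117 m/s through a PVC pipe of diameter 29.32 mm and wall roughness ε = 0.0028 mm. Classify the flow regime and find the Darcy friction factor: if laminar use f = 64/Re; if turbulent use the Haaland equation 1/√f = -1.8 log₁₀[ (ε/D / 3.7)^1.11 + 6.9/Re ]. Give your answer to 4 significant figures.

Re = ρVD/μ = 1734·8.117·0.02932/0.00317 = 1.302e+05.
Re > 4000 → turbulent. ε/D = 2.8e-06/0.02932 = 9.55e-05; Haaland: 1/√f = -1.8 log₁₀[8.07e-06 + 5.3e-05] = 7.585, so f = 0.01738.

f ≈ 0.01738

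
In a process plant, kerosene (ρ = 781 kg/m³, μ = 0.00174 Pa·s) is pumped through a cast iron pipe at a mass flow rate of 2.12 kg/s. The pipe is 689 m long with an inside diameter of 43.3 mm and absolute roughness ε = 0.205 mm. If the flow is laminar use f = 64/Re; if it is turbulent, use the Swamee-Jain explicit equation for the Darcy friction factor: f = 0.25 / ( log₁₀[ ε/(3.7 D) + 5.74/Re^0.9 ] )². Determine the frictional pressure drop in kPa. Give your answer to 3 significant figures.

A = πD²/4 = π(0.0433)²/4 = 0.001473 m²; mean velocity V = ṁ/(ρA) = 2.12/(781 · 0.001473) = 1.843 m/s.
Reynolds number Re = ρVD/μ = 781 · 1.843 · 0.0433 / 0.00174 = 3.583e+04.
Re > 4000 → turbulent. Relative roughness ε/D = 0.000205/0.0433 = 0.00473. Swamee-Jain: f = 0.25/(log₁₀[0.00473/3.7 + 5.74/3.583e+04^0.9])² = 0.25/(log₁₀[0.00128 + 0.000457])² = 0.25/(-2.76)² = 0.03281.
Darcy-Weisbach: ΔP = f(L/D)(ρV²/2) = 0.03281·(689/0.0433)·(781·1.843²/2) = 0.03281·1.591e+04·1327 = 6.928e+05 Pa.
ΔP = 6.928e+05 Pa = 693 kPa.

ΔP ≈ 693 kPa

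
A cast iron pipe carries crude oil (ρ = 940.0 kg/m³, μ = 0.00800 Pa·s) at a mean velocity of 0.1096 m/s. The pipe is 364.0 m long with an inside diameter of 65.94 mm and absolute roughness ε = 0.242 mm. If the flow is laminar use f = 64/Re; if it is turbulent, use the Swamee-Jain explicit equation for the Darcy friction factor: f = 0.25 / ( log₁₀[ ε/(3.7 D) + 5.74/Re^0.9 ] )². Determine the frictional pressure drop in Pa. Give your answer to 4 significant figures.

ΔP ≈ 2349 Pa

Reynolds number Re = ρVD/μ = 940 · 0.1096 · 0.06594 / 0.008 = 849.2.
Re < 2300 → laminar flow, so f = 64/Re = 64/849.2 = 0.07537 (the turbulent correlation is not needed).
Darcy-Weisbach: ΔP = f(L/D)(ρV²/2) = 0.07537·(364/0.06594)·(940·0.1096²/2) = 0.07537·5520·5.646 = 2349 Pa.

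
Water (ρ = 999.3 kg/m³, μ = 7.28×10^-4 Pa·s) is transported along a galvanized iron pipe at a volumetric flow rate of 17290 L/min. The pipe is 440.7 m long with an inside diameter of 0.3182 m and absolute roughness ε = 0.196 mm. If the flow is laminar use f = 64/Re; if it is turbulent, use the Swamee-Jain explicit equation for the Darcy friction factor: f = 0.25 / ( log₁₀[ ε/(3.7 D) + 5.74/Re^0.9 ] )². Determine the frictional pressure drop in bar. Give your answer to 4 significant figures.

ΔP ≈ 1.623 bar

Q = 17290 L/min = 17290/60000 = 0.2882 m³/s.
Cross-sectional area A = πD²/4 = π(0.3182)²/4 = 0.07952 m²; mean velocity V = Q/A = 0.2882/0.07952 = 3.624 m/s.
Reynolds number Re = ρVD/μ = 999.3 · 3.624 · 0.3182 / 0.000728 = 1.583e+06.
Re > 4000 → turbulent. Relative roughness ε/D = 0.000196/0.3182 = 0.000616. Swamee-Jain: f = 0.25/(log₁₀[0.000616/3.7 + 5.74/1.583e+06^0.9])² = 0.25/(log₁₀[0.000166 + 1.51e-05])² = 0.25/(-3.741)² = 0.01786.
Darcy-Weisbach: ΔP = f(L/D)(ρV²/2) = 0.01786·(440.7/0.3182)·(999.3·3.624²/2) = 0.01786·1385·6561 = 1.623e+05 Pa.
ΔP = 1.623e+05 Pa = 1.623 bar.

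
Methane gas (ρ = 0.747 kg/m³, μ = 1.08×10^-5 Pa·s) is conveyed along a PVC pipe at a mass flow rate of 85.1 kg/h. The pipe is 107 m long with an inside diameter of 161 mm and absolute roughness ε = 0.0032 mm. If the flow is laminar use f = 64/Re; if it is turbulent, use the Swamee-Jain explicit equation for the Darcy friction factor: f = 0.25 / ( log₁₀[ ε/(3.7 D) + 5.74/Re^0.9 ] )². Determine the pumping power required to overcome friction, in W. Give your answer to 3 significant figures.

P ≈ 0.509 W

ṁ = 85.1 kg/h = 85.1/3600 = 0.02364 kg/s.
A = πD²/4 = π(0.161)²/4 = 0.02036 m²; mean velocity V = ṁ/(ρA) = 0.02364/(0.747 · 0.02036) = 1.554 m/s.
Reynolds number Re = ρVD/μ = 0.747 · 1.554 · 0.161 / 1.08e-05 = 1.731e+04.
Re > 4000 → turbulent. Relative roughness ε/D = 3.2e-06/0.161 = 1.99e-05. Swamee-Jain: f = 0.25/(log₁₀[1.99e-05/3.7 + 5.74/1.731e+04^0.9])² = 0.25/(log₁₀[5.37e-06 + 0.00088])² = 0.25/(-3.053)² = 0.02682.
Darcy-Weisbach: ΔP = f(L/D)(ρV²/2) = 0.02682·(107/0.161)·(0.747·1.554²/2) = 0.02682·664.6·0.9024 = 16.09 Pa.
Q = ṁ/ρ = 0.02364/0.747 = 0.03165 m³/s.
Pumping power P = QΔP = 0.03165·16.09 = 0.5091 W = 0.509 W.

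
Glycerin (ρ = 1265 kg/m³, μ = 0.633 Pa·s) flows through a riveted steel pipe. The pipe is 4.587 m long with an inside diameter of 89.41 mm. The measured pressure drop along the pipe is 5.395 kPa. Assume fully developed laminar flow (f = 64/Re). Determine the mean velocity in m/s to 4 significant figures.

For laminar flow, f = 64/Re with Re = ρVD/μ, so Darcy-Weisbach reduces to ΔP = 32μLV/D². Solving for V: V = ΔP·D²/(32μL) = 5395·(0.08941)²/(32·0.633·4.587) = 0.4642 m/s.
Check: Re = ρVD/μ = 1265·0.4642·0.08941/0.633 = 82.94 < 2300, so the laminar assumption holds.

V ≈ 0.4642 m/s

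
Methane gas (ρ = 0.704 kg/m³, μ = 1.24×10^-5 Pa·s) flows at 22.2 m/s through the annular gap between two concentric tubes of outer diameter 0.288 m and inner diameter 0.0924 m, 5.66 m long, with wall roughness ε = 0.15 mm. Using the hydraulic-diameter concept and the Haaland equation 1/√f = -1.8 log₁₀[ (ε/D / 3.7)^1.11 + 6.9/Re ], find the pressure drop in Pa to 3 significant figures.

ΔP ≈ 98.8 Pa

Hydraulic diameter D_h = 4A/P = D_o - D_i = 0.288 - 0.0924 = 0.1956 m.
Re = ρVD_h/μ = 0.704·22.2·0.1956/1.24e-05 = 2.465e+05.
ε/D_h = 0.00015/0.1956 = 0.000767; Haaland gives 1/√f = -1.8 log₁₀[8.15e-05+2.8e-05] = 7.129, so f = 0.01968.
ΔP = f(L/D_h)(ρV²/2) = 0.01968·5.66/0.1956·173.5 = 98.78 Pa.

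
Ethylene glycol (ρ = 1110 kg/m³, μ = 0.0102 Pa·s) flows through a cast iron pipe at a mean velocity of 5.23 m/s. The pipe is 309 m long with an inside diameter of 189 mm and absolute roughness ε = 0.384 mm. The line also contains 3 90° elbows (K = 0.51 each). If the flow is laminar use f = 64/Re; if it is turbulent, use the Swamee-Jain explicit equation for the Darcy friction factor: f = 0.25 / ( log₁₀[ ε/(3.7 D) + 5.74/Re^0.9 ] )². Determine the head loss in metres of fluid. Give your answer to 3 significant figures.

h_f ≈ 59.8 m

Reynolds number Re = ρVD/μ = 1110 · 5.23 · 0.189 / 0.0102 = 1.076e+05.
Re > 4000 → turbulent. Relative roughness ε/D = 0.000384/0.189 = 0.00203. Swamee-Jain: f = 0.25/(log₁₀[0.00203/3.7 + 5.74/1.076e+05^0.9])² = 0.25/(log₁₀[0.000549 + 0.00017])² = 0.25/(-3.143)² = 0.0253.
Total minor-loss coefficient ΣK = 3·0.51 = 1.53.
ΔP = [f·L/D + ΣK]·(ρV²/2) = [0.0253·309/0.189 + 1.53]·(1110·5.23²/2) = [41.37 + 1.53]·1.518e+04 = 6.513e+05 Pa.
Head loss h_f = ΔP/(ρg) = 6.513e+05/(1110·9.81) = 59.8 m.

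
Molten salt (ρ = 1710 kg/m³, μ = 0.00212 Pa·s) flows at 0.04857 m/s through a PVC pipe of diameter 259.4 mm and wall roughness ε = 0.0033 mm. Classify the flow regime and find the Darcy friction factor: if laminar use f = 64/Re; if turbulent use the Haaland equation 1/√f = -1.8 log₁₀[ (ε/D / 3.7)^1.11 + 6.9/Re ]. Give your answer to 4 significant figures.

f ≈ 0.03076

Re = ρVD/μ = 1710·0.04857·0.2594/0.00212 = 1.016e+04.
Re > 4000 → turbulent. ε/D = 3.3e-06/0.2594 = 1.27e-05; Haaland: 1/√f = -1.8 log₁₀[8.62e-07 + 0.000679] = 5.702, so f = 0.03076.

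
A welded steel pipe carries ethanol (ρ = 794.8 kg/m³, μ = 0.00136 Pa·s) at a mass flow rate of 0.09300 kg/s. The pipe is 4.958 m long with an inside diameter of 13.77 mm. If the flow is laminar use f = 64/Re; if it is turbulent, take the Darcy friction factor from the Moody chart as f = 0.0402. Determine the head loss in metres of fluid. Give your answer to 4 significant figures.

h_f ≈ 0.4554 m

A = πD²/4 = π(0.01377)²/4 = 0.0001489 m²; mean velocity V = ṁ/(ρA) = 0.093/(794.8 · 0.0001489) = 0.7857 m/s.
Reynolds number Re = ρVD/μ = 794.8 · 0.7857 · 0.01377 / 0.00136 = 6323.
Re > 4000 → turbulent; use the Moody-chart value f = 0.0402.
Darcy-Weisbach: ΔP = f(L/D)(ρV²/2) = 0.0402·(4.958/0.01377)·(794.8·0.7857²/2) = 0.0402·360.1·245.3 = 3551 Pa.
Head loss h_f = ΔP/(ρg) = 3551/(794.8·9.81) = 0.4554 m.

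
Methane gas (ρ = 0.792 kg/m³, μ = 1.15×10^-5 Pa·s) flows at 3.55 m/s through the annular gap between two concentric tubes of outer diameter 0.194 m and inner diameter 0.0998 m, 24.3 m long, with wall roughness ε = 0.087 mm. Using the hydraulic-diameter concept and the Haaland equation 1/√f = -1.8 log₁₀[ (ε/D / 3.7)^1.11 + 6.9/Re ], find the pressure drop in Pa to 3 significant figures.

ΔP ≈ 34.4 Pa

Hydraulic diameter D_h = 4A/P = D_o - D_i = 0.194 - 0.0998 = 0.0942 m.
Re = ρVD_h/μ = 0.792·3.55·0.0942/1.15e-05 = 2.303e+04.
ε/D_h = 8.7e-05/0.0942 = 0.000924; Haaland gives 1/√f = -1.8 log₁₀[0.0001+0.0003] = 6.117, so f = 0.02673.
ΔP = f(L/D_h)(ρV²/2) = 0.02673·24.3/0.0942·4.991 = 34.41 Pa.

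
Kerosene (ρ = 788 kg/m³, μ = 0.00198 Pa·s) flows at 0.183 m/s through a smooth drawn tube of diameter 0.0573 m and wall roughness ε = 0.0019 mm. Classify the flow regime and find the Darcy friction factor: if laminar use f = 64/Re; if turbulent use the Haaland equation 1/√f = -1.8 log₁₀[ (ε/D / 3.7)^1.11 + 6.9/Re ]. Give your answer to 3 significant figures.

f ≈ 0.0399

Re = ρVD/μ = 788·0.183·0.0573/0.00198 = 4173.
Re > 4000 → turbulent. ε/D = 1.9e-06/0.0573 = 3.32e-05; Haaland: 1/√f = -1.8 log₁₀[2.5e-06 + 0.00165] = 5.006, so f = 0.03991.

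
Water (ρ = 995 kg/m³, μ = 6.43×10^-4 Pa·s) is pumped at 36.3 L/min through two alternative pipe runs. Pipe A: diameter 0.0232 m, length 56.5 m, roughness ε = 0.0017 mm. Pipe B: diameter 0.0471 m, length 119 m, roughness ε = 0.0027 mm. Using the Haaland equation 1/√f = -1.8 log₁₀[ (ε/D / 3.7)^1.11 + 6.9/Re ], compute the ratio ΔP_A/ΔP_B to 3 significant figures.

Pipe A: V = Q/A = 0.000605/0.0004227 = 1.431 m/s; Re = 5.138e+04; ε/D = 7.33e-05; Haaland → f = 0.02079; ΔP_A = f(L/D)(ρV²/2) = 5.16e+04 Pa.
Pipe B: V = Q/A = 0.000605/0.001742 = 0.3472 m/s; Re = 2.531e+04; ε/D = 5.73e-05; Haaland → f = 0.02439; ΔP_B = f(L/D)(ρV²/2) = 3697 Pa.
ΔP_A/ΔP_B = 5.16e+04/3697 = 14.0.

ΔP_A/ΔP_B ≈ 14.0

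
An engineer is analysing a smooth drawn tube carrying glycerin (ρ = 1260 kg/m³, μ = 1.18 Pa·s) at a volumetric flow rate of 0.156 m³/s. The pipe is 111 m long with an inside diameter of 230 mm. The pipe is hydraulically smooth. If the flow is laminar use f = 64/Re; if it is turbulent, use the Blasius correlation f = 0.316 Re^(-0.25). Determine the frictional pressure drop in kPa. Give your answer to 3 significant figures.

ΔP ≈ 297 kPa

Cross-sectional area A = πD²/4 = π(0.23)²/4 = 0.04155 m²; mean velocity V = Q/A = 0.156/0.04155 = 3.755 m/s.
Reynolds number Re = ρVD/μ = 1260 · 3.755 · 0.23 / 1.18 = 922.1.
Re < 2300 → laminar flow, so f = 64/Re = 64/922.1 = 0.0694 (the turbulent correlation is not needed).
Darcy-Weisbach: ΔP = f(L/D)(ρV²/2) = 0.0694·(111/0.23)·(1260·3.755²/2) = 0.0694·482.6·8882 = 2.975e+05 Pa.
ΔP = 2.975e+05 Pa = 297 kPa.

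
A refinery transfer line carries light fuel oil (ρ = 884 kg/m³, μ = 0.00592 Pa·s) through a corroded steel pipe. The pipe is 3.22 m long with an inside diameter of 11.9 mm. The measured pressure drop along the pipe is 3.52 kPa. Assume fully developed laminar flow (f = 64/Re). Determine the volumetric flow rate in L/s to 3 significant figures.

Q ≈ 0.0909 L/s

For laminar flow, f = 64/Re with Re = ρVD/μ, so Darcy-Weisbach reduces to ΔP = 32μLV/D². Solving for V: V = ΔP·D²/(32μL) = 3520·(0.0119)²/(32·0.00592·3.22) = 0.8172 m/s.
Check: Re = ρVD/μ = 884·0.8172·0.0119/0.00592 = 1452 < 2300, so the laminar assumption holds.
Q = V·A = 0.8172·(π/4·0.0119²) = 9.089e-05 m³/s = 0.0909 L/s.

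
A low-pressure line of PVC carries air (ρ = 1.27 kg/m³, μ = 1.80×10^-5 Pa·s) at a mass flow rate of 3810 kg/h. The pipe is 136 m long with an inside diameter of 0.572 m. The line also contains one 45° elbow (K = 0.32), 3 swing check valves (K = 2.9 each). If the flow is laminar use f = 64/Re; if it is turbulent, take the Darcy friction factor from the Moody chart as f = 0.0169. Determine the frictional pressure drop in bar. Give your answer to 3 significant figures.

ΔP ≈ 8.71×10^-4 bar

ṁ = 3810 kg/h = 3810/3600 = 1.058 kg/s.
A = πD²/4 = π(0.572)²/4 = 0.257 m²; mean velocity V = ṁ/(ρA) = 1.058/(1.27 · 0.257) = 3.243 m/s.
Reynolds number Re = ρVD/μ = 1.27 · 3.243 · 0.572 / 1.8e-05 = 1.309e+05.
Re > 4000 → turbulent; use the Moody-chart value f = 0.0169.
Total minor-loss coefficient ΣK = 1·0.32 + 3·2.9 = 9.02.
ΔP = [f·L/D + ΣK]·(ρV²/2) = [0.0169·136/0.572 + 9.02]·(1.27·3.243²/2) = [4.018 + 9.02]·6.678 = 87.07 Pa.
ΔP = 87.07 Pa = 8.71×10^-4 bar.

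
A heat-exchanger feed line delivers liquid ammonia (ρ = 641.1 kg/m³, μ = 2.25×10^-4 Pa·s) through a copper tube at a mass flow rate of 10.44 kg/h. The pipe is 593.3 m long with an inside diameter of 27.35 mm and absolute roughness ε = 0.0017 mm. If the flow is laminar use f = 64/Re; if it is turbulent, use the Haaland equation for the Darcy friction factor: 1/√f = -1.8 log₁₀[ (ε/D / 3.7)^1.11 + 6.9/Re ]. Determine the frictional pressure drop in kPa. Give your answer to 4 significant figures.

ṁ = 10.44 kg/h = 10.44/3600 = 0.0029 kg/s.
A = πD²/4 = π(0.02735)²/4 = 0.0005875 m²; mean velocity V = ṁ/(ρA) = 0.0029/(641.1 · 0.0005875) = 0.0077 m/s.
Reynolds number Re = ρVD/μ = 641.1 · 0.0077 · 0.02735 / 0.000225 = 600.
Re < 2300 → laminar flow, so f = 64/Re = 64/600 = 0.1067 (the turbulent correlation is not needed).
Darcy-Weisbach: ΔP = f(L/D)(ρV²/2) = 0.1067·(593.3/0.02735)·(641.1·0.0077²/2) = 0.1067·2.169e+04·0.019 = 43.97 Pa.
ΔP = 43.97 Pa = 0.04397 kPa.

ΔP ≈ 0.04397 kPa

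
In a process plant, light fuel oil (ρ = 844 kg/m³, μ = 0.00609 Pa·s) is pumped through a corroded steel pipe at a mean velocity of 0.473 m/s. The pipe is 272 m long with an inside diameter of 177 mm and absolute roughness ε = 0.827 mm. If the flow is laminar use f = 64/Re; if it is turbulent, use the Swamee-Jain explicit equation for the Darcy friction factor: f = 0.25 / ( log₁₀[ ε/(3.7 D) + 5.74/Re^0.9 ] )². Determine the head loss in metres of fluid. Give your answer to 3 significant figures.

Reynolds number Re = ρVD/μ = 844 · 0.473 · 0.177 / 0.00609 = 1.16e+04.
Re > 4000 → turbulent. Relative roughness ε/D = 0.000827/0.177 = 0.00467. Swamee-Jain: f = 0.25/(log₁₀[0.00467/3.7 + 5.74/1.16e+04^0.9])² = 0.25/(log₁₀[0.00126 + 0.00126])² = 0.25/(-2.598)² = 0.03704.
Darcy-Weisbach: ΔP = f(L/D)(ρV²/2) = 0.03704·(272/0.177)·(844·0.473²/2) = 0.03704·1537·94.41 = 5374 Pa.
Head loss h_f = ΔP/(ρg) = 5374/(844·9.81) = 0.649 m.

h_f ≈ 0.649 m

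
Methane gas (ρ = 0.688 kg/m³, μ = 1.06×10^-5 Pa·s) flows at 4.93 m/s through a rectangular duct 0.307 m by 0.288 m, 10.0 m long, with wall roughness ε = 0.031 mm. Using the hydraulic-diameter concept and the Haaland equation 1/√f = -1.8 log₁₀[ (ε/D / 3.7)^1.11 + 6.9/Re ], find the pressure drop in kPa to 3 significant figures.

Hydraulic diameter D_h = 4A/P = 4·(0.307·0.288)/(2·(0.307+0.288)) = 0.3537/1.19 = 0.2972 m.
Re = ρVD_h/μ = 0.688·4.93·0.2972/1.06e-05 = 9.51e+04.
ε/D_h = 3.1e-05/0.2972 = 0.000104; Haaland gives 1/√f = -1.8 log₁₀[8.9e-06+7.26e-05] = 7.36, so f = 0.01846.
ΔP = f(L/D_h)(ρV²/2) = 0.01846·10/0.2972·8.361 = 5.193 Pa.
ΔP = 0.00519 kPa.

ΔP ≈ 0.00519 kPa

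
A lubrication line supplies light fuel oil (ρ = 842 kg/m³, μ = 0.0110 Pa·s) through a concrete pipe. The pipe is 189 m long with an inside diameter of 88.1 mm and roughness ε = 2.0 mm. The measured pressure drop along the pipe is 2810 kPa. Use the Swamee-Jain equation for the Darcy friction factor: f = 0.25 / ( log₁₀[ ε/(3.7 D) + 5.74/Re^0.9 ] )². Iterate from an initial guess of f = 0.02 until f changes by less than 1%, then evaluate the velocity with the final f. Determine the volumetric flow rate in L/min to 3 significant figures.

Q ≈ 2830 L/min

Rearranging Darcy-Weisbach: V = √(2·ΔP·D/(f·L·ρ)). With ε/D = 0.002/0.0881 = 0.0227, iterate starting from f = 0.02:
  f = 0.02 → V = √(2·2.81e+06·0.0881/(0.02·189·842)) = 12.47 m/s; Re = ρVD/μ = 8.411e+04; f → 0.05178
  f = 0.05178 → V = 7.752 m/s; Re = 5.228e+04; f → 0.05214
Converged (Δf/f < 1%). With the final f = 0.05214: V = √(2·2.81e+06·0.0881/(0.05214·189·842)) = 7.725 m/s.
Q = V·A = 7.725·(π/4·0.0881²) = 0.04709 m³/s = 2830 L/min.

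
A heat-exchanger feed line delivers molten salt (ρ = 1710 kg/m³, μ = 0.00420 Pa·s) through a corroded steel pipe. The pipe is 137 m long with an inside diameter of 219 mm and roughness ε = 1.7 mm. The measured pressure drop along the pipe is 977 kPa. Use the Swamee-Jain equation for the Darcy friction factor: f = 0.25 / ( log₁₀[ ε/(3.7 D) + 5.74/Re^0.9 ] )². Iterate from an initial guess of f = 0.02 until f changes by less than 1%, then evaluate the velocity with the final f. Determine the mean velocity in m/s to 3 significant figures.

Rearranging Darcy-Weisbach: V = √(2·ΔP·D/(f·L·ρ)). With ε/D = 0.0017/0.219 = 0.00776, iterate starting from f = 0.02:
  f = 0.02 → V = √(2·9.77e+05·0.219/(0.02·137·1710)) = 9.557 m/s; Re = ρVD/μ = 8.521e+05; f → 0.035
  f = 0.035 → V = 7.225 m/s; Re = 6.442e+05; f → 0.03504
Converged (Δf/f < 1%). With the final f = 0.03504: V = √(2·9.77e+05·0.219/(0.03504·137·1710)) = 7.22 m/s.

V ≈ 7.22 m/s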